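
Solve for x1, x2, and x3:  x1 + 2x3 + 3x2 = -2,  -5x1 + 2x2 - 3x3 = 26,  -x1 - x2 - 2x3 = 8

x1 = -1, x2 = 3, x3 = -5

Row-reduce the augmented matrix:
R2 ← R2 + 5·R1.
R3 ← R3 + 1·R1.
R2 ← R2 / (17).
R1 ← R1 − 3·R2.
R3 ← R3 − 2·R2.
R3 ← R3 / (-14/17).
R1 ← R1 − 13/17·R3.
R2 ← R2 − 7/17·R3.
Reading off the reduced rows gives x1 = -1, x2 = 3, x3 = -5.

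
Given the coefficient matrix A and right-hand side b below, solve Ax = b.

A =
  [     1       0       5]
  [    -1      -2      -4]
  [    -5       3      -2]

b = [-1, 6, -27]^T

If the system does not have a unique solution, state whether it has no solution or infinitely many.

x_1 = 4, x_2 = -3, x_3 = -1

Row-reduce the augmented matrix:
R2 ← R2 + 1·R1.
R3 ← R3 + 5·R1.
R2 ← R2 / (-2).
R3 ← R3 − 3·R2.
R3 ← R3 / (49/2).
R1 ← R1 − 5·R3.
R2 ← R2 + 1/2·R3.
Reading off the reduced rows gives x_1 = 4, x_2 = -3, x_3 = -1.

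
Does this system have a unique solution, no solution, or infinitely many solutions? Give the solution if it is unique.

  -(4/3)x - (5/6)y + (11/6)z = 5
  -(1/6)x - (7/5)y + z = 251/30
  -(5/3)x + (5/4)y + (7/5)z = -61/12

Row-reduce the augmented matrix:
R1 ← R1 / (-4/3).
R2 ← R2 + 1/6·R1.
R3 ← R3 + 5/3·R1.
R2 ← R2 / (-311/240).
R1 ← R1 − 5/8·R2.
R3 ← R3 − 55/24·R2.
R3 ← R3 / (2933/6220).
R1 ← R1 + 312/311·R3.
R2 ← R2 + 185/311·R3.
Reading off the reduced rows gives x = 5, y = -3, z = 5.

x = 5, y = -3, z = 5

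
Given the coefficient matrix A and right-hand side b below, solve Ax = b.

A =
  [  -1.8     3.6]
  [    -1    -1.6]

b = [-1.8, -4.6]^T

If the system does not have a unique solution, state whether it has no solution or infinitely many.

x_1 = 3, x_2 = 1

From equation 2: x_1 = 23/5 − 8/5·x_2.
Substitute into equation 1 and solve: x_2 = 1.
Then x_1 = 3.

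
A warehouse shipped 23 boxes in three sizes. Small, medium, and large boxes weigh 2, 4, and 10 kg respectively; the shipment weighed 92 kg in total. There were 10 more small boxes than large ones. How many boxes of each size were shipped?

small boxes: 15, medium boxes: 3, large boxes: 5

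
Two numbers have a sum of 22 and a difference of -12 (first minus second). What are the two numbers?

Let x = first number, y = second number.
  y + x = 22
  x - y = -12
Row-reduce the augmented matrix:
R2 ← R2 − 1·R1.
R2 ← R2 / (-2).
R1 ← R1 − 1·R2.
Reading off the reduced rows gives x = 5, y = 17.

first number: 5, second number: 17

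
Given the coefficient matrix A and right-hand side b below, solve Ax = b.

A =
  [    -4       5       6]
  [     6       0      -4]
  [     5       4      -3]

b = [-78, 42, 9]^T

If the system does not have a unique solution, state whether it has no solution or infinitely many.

x_1 = 3, x_2 = -6, x_3 = -6

Row-reduce the augmented matrix:
R1 ← R1 / (-4).
R2 ← R2 − 6·R1.
R3 ← R3 − 5·R1.
R2 ← R2 / (15/2).
R1 ← R1 + 5/4·R2.
R3 ← R3 − 41/4·R2.
R3 ← R3 / (-7/3).
R1 ← R1 + 2/3·R3.
R2 ← R2 − 2/3·R3.
Reading off the reduced rows gives x_1 = 3, x_2 = -6, x_3 = -6.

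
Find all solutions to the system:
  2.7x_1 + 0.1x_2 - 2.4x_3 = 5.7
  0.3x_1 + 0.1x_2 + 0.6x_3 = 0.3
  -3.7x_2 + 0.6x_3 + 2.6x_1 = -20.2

Row-reduce the augmented matrix:
R1 ← R1 / (27/10).
R2 ← R2 − 3/10·R1.
R3 ← R3 − 13/5·R1.
R2 ← R2 / (4/45).
R1 ← R1 − 1/27·R2.
R3 ← R3 + 205/54·R2.
R3 ← R3 / (1597/40).
R1 ← R1 + 5/4·R3.
R2 ← R2 − 39/4·R3.
Reading off the reduced rows gives x_1 = 1, x_2 = 6, x_3 = -1.

x_1 = 1, x_2 = 6, x_3 = -1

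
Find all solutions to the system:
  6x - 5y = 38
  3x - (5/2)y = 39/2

no solution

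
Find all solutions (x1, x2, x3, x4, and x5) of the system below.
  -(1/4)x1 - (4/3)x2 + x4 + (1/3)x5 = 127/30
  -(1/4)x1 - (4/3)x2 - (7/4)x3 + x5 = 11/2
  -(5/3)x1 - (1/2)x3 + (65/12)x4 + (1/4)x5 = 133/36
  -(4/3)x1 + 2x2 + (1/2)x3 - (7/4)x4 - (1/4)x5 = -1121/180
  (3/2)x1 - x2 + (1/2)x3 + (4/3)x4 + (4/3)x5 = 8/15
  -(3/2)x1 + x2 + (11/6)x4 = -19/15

Row-reduce the augmented matrix:
R1 ← R1 / (-1/4).
R2 ← R2 + 1/4·R1.
R3 ← R3 + 5/3·R1.
R4 ← R4 + 4/3·R1.
R5 ← R5 − 3/2·R1.
R6 ← R6 + 3/2·R1.
Swap R2 and R3.
R2 ← R2 / (80/9).
R1 ← R1 − 16/3·R2.
R4 ← R4 − 82/9·R2.
R5 ← R5 + 9·R2.
R6 ← R6 − 9·R2.
R3 ← R3 / (-7/4).
R1 ← R1 − 3/10·R3.
R2 ← R2 + 9/160·R3.
R4 ← R4 − 81/80·R3.
R5 ← R5 + 1/160·R3.
R6 ← R6 − 81/160·R3.
R4 ← R4 / (-21439/3360).
R1 ← R1 + 479/140·R4.
R2 ← R2 + 243/2240·R4.
R3 ← R3 − 4/7·R4.
R5 ← R5 − 40799/6720·R4.
R6 ← R6 + 21439/6720·R4.
R5 ← R5 / (19823/11694).
R1 ← R1 + 5128/21439·R5.
R2 ← R2 + 10709/42878·R5.
R3 ← R3 + 22316/64317·R5.
R4 ← R4 + 1275/21439·R5.
R6 reduces to 0 = 0, so the extra equation is consistent.
Reading off the reduced rows gives x1 = -2/3, x2 = -3, x3 = -4/3, x4 = 2/5, x5 = -1.

x1 = -2/3, x2 = -3, x3 = -4/3, x4 = 2/5, x5 = -1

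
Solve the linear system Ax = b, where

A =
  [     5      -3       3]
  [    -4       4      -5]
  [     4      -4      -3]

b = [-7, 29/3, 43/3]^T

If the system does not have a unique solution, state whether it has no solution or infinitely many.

Row-reduce the augmented matrix:
R1 ← R1 / (5).
R2 ← R2 + 4·R1.
R3 ← R3 − 4·R1.
R2 ← R2 / (8/5).
R1 ← R1 + 3/5·R2.
R3 ← R3 + 8/5·R2.
R3 ← R3 / (-8).
R1 ← R1 + 3/8·R3.
R2 ← R2 + 13/8·R3.
Reading off the reduced rows gives x_1 = -1, x_2 = -7/3, x_3 = -3.

x_1 = -1, x_2 = -7/3, x_3 = -3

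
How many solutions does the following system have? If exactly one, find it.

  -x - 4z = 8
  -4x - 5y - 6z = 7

Row-reduce:
R1 ← R1 / (-1).
R2 ← R2 + 4·R1.
R2 ← R2 / (-5).
Rank is 2 with 3 unknowns, leaving z free.

infinitely many solutions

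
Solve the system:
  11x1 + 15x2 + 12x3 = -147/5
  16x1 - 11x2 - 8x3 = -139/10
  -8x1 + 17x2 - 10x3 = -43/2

x1 = -3/2, x2 = -3/2, x3 = 4/5

Row-reduce the augmented matrix:
R1 ← R1 / (11).
R2 ← R2 − 16·R1.
R3 ← R3 + 8·R1.
R2 ← R2 / (-361/11).
R1 ← R1 − 15/11·R2.
R3 ← R3 − 307/11·R2.
R3 ← R3 / (-8274/361).
R1 ← R1 − 12/361·R3.
R2 ← R2 − 280/361·R3.
Reading off the reduced rows gives x1 = -3/2, x2 = -3/2, x3 = 4/5.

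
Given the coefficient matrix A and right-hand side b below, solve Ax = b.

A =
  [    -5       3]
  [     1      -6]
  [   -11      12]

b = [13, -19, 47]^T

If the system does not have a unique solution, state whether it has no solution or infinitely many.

Row-reduce:
R1 ← R1 / (-5).
R2 ← R2 − 1·R1.
R3 ← R3 + 11·R1.
R2 ← R2 / (-27/5).
R1 ← R1 + 3/5·R2.
R3 ← R3 − 27/5·R2.
Row 3 reduces to 0 = 2, a contradiction. The system is inconsistent.

no solution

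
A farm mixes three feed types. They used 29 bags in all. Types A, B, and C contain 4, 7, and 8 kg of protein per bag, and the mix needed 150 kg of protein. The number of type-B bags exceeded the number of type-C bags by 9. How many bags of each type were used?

type-A bags: 18, type-B bags: 10, type-C bags: 1

Let a = type-A bags, b = type-B bags, c = type-C bags.
  a + b + c = 29
  4a + 7b + 8c = 150
  b - c = 9
Row-reduce the augmented matrix:
R2 ← R2 − 4·R1.
R2 ← R2 / (3).
R1 ← R1 − 1·R2.
R3 ← R3 − 1·R2.
R3 ← R3 / (-7/3).
R1 ← R1 + 1/3·R3.
R2 ← R2 − 4/3·R3.
Reading off the reduced rows gives a = 18, b = 10, c = 1.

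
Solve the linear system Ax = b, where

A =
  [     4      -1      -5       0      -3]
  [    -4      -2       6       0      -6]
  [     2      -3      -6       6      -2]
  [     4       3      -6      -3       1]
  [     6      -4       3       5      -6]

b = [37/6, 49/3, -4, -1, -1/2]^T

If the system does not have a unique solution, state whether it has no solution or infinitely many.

x_1 = -1, x_2 = -5/3, x_3 = -1/2, x_4 = -7/3, x_5 = -2

Row-reduce the augmented matrix:
R1 ← R1 / (4).
R2 ← R2 + 4·R1.
R3 ← R3 − 2·R1.
R4 ← R4 − 4·R1.
R5 ← R5 − 6·R1.
R2 ← R2 / (-3).
R1 ← R1 + 1/4·R2.
R3 ← R3 + 5/2·R2.
R4 ← R4 − 4·R2.
R5 ← R5 + 5/2·R2.
R3 ← R3 / (-13/3).
R1 ← R1 + 4/3·R3.
R2 ← R2 + 1/3·R3.
R4 ← R4 − 1/3·R3.
R5 ← R5 − 29/3·R3.
R4 ← R4 / (-33/13).
R1 ← R1 + 24/13·R4.
R2 ← R2 + 6/13·R4.
R3 ← R3 + 18/13·R4.
R5 ← R5 − 239/13·R4.
R5 ← R5 / (-1070/33).
R1 ← R1 − 36/11·R5.
R2 ← R2 − 42/11·R5.
R3 ← R3 − 27/11·R5.
R4 ← R4 − 97/33·R5.
Reading off the reduced rows gives x_1 = -1, x_2 = -5/3, x_3 = -1/2, x_4 = -7/3, x_5 = -2.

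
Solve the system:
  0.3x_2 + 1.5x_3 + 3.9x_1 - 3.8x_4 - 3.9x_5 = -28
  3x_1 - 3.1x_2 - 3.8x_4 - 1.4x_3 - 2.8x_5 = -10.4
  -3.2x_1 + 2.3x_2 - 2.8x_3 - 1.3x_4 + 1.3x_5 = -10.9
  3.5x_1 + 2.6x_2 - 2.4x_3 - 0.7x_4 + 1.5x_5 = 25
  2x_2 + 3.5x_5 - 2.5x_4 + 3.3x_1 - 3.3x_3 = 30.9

x_1 = 5, x_2 = -2, x_3 = -3, x_4 = 5, x_5 = 6

Row-reduce the augmented matrix:
R1 ← R1 / (39/10).
R2 ← R2 − 3·R1.
R3 ← R3 + 16/5·R1.
R4 ← R4 − 7/2·R1.
R5 ← R5 − 33/10·R1.
R2 ← R2 / (-433/130).
R1 ← R1 − 1/13·R2.
R3 ← R3 − 331/130·R2.
R4 ← R4 − 303/130·R2.
R5 ← R5 − 227/130·R2.
R3 ← R3 / (-7624/2165).
R1 ← R1 − 141/433·R3.
R2 ← R2 − 332/433·R3.
R4 ← R4 + 23959/4330·R3.
R5 ← R5 + 12791/2165·R3.
R4 ← R4 / (1538797/152480).
R1 ← R1 + 67021/45744·R4.
R2 ← R2 + 9659/11436·R4.
R3 ← R3 − 66097/45744·R4.
R5 ← R5 − 2011007/228720·R4.
R5 ← R5 / (3510947/1183690).
R1 ← R1 + 1440/118369·R5.
R2 ← R2 − 25980/118369·R5.
R3 ← R3 + 74911/118369·R5.
R4 ← R4 − 92487/118369·R5.
Reading off the reduced rows gives x_1 = 5, x_2 = -2, x_3 = -3, x_4 = 5, x_5 = 6.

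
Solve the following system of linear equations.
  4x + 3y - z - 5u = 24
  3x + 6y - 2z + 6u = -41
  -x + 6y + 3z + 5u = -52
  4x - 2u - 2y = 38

x = 5, y = -5, z = 1, u = -4

Row-reduce the augmented matrix:
R1 ← R1 / (4).
R2 ← R2 − 3·R1.
R3 ← R3 + 1·R1.
R4 ← R4 − 4·R1.
R2 ← R2 / (15/4).
R1 ← R1 − 3/4·R2.
R3 ← R3 − 27/4·R2.
R4 ← R4 + 5·R2.
R3 ← R3 / (5).
R2 ← R2 + 1/3·R3.
R4 ← R4 + 2/3·R3.
R4 ← R4 / (354/25).
R1 ← R1 + 16/5·R4.
R2 ← R2 − 42/25·R4.
R3 ← R3 + 69/25·R4.
Reading off the reduced rows gives x = 5, y = -5, z = 1, u = -4.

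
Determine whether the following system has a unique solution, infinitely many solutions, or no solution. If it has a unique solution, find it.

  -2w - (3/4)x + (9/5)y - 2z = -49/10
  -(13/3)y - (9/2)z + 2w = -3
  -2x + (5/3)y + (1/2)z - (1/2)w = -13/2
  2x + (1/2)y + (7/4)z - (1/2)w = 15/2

Row-reduce:
R1 ← R1 / (-3/4).
R3 ← R3 + 2·R1.
R4 ← R4 − 2·R1.
R2 ← R2 / (-13/3).
R1 ← R1 + 12/5·R2.
R3 ← R3 + 47/15·R2.
R4 ← R4 − 53/10·R2.
R3 ← R3 / (1772/195).
R1 ← R1 − 1006/195·R3.
R2 ← R2 − 27/26·R3.
R4 ← R4 + 1772/195·R3.
Row 4 reduces to 0 = -1/2, a contradiction. The system is inconsistent.

no solution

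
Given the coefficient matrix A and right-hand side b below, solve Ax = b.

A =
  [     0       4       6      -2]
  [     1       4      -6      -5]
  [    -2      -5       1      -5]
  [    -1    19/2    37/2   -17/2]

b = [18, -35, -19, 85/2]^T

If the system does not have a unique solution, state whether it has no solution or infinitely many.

no solution

Row-reduce:
Swap R1 and R2.
R3 ← R3 + 2·R1.
R4 ← R4 + 1·R1.
R2 ← R2 / (4).
R1 ← R1 − 4·R2.
R3 ← R3 − 3·R2.
R4 ← R4 − 27/2·R2.
R3 ← R3 / (-31/2).
R1 ← R1 + 12·R3.
R2 ← R2 − 3/2·R3.
R4 ← R4 + 31/4·R3.
Row 4 reduces to 0 = -2, a contradiction. The system is inconsistent.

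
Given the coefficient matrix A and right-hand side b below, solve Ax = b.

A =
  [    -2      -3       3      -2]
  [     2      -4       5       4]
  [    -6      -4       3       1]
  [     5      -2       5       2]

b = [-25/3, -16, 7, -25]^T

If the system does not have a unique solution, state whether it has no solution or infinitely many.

Row-reduce the augmented matrix:
R1 ← R1 / (-2).
R2 ← R2 − 2·R1.
R3 ← R3 + 6·R1.
R4 ← R4 − 5·R1.
R2 ← R2 / (-7).
R1 ← R1 − 3/2·R2.
R3 ← R3 − 5·R2.
R4 ← R4 + 19/2·R2.
R3 ← R3 / (-2/7).
R1 ← R1 − 3/14·R3.
R2 ← R2 + 8/7·R3.
R4 ← R4 − 23/14·R3.
R4 ← R4 / (171/4).
R1 ← R1 − 31/4·R4.
R2 ← R2 + 34·R4.
R3 ← R3 + 59/2·R4.
Reading off the reduced rows gives x_1 = -3, x_2 = 5/3, x_3 = -2, x_4 = 5/3.

x_1 = -3, x_2 = 5/3, x_3 = -2, x_4 = 5/3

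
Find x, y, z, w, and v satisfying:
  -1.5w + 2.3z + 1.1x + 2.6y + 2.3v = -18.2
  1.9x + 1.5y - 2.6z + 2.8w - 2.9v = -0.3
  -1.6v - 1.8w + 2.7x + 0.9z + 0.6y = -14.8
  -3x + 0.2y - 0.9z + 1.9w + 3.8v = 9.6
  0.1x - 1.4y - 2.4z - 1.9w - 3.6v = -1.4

x = -4, y = -3, z = 2, w = 4, v = -2

Row-reduce the augmented matrix:
R1 ← R1 / (11/10).
R2 ← R2 − 19/10·R1.
R3 ← R3 − 27/10·R1.
R4 ← R4 + 3·R1.
R5 ← R5 − 1/10·R1.
R2 ← R2 / (-329/110).
R1 ← R1 − 26/11·R2.
R3 ← R3 + 318/55·R2.
R4 ← R4 − 401/55·R2.
R5 ← R5 + 18/11·R2.
R3 ← R3 / (2619/329).
R1 ← R1 + 1021/329·R3.
R2 ← R2 − 723/329·R3.
R4 ← R4 + 35037/3290·R3.
R5 ← R5 − 3247/3290·R3.
R4 ← R4 / (-919/1940).
R1 ← R1 + 755/1746·R4.
R2 ← R2 − 323/582·R4.
R3 ← R3 + 1873/1746·R4.
R5 ← R5 + 12761/3492·R4.
R5 ← R5 / (-2398199/206775).
R1 ← R1 + 93611/41355·R5.
R2 ← R2 − 6260/2757·R5.
R3 ← R3 + 99733/41355·R5.
R4 ← R4 + 40741/13785·R5.
Reading off the reduced rows gives x = -4, y = -3, z = 2, w = 4, v = -2.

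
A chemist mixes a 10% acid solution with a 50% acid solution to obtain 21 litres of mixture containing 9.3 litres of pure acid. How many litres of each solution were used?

Let a = litres of solution A, b = litres of solution B.
  a + b = 21
  (1/10)a + (1/2)b = 93/10
From equation 1: a = 21 − b.
Substitute into equation 2 and solve: b = 18.
Then a = 3.

litres of solution A: 3, litres of solution B: 18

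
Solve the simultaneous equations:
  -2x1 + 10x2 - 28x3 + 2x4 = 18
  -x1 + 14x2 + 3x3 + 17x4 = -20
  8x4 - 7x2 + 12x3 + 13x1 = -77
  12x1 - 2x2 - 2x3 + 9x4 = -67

Row-reduce:
R1 ← R1 / (-2).
R2 ← R2 + 1·R1.
R3 ← R3 − 13·R1.
R4 ← R4 − 12·R1.
R2 ← R2 / (9).
R1 ← R1 + 5·R2.
R3 ← R3 − 58·R2.
R4 ← R4 − 58·R2.
R3 ← R3 / (-2516/9).
R1 ← R1 − 211/9·R3.
R2 ← R2 − 17/9·R3.
R4 ← R4 + 2516/9·R3.
Row 4 reduces to 0 = 1, a contradiction. The system is inconsistent.

no solution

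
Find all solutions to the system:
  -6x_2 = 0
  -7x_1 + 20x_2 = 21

Row-reduce the augmented matrix:
Swap R1 and R2.
R1 ← R1 / (-7).
R2 ← R2 / (-6).
R1 ← R1 + 20/7·R2.
Reading off the reduced rows gives x_1 = -3, x_2 = 0.

x_1 = -3, x_2 = 0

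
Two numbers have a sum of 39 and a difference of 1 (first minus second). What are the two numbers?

first number: 20, second number: 19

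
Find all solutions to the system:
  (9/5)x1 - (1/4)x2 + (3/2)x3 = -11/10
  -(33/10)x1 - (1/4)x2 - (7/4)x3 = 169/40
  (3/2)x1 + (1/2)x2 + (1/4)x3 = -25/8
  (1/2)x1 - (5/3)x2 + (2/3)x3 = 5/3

x1 = -2, x2 = -1, x3 = 3/2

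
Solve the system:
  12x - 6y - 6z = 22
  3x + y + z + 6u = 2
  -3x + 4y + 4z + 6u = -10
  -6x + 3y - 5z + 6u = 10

Row-reduce:
R1 ← R1 / (12).
R2 ← R2 − 3·R1.
R3 ← R3 + 3·R1.
R4 ← R4 + 6·R1.
R2 ← R2 / (5/2).
R1 ← R1 + 1/2·R2.
R3 ← R3 − 5/2·R2.
Swap R3 and R4.
R3 ← R3 / (-8).
R2 ← R2 − 1·R3.
Row 4 reduces to 0 = -1, a contradiction. The system is inconsistent.

no solution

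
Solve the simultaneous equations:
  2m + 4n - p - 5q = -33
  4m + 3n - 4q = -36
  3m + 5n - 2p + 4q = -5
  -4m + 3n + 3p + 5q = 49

m = -5, n = 0, p = 3, q = 4

Row-reduce the augmented matrix:
R1 ← R1 / (2).
R2 ← R2 − 4·R1.
R3 ← R3 − 3·R1.
R4 ← R4 + 4·R1.
R2 ← R2 / (-5).
R1 ← R1 − 2·R2.
R3 ← R3 + 1·R2.
R4 ← R4 − 11·R2.
R3 ← R3 / (-9/10).
R1 ← R1 − 3/10·R3.
R2 ← R2 + 2/5·R3.
R4 ← R4 − 27/5·R3.
R4 ← R4 / (70).
R1 ← R1 − 10/3·R4.
R2 ← R2 + 52/9·R4.
R3 ← R3 + 103/9·R4.
Reading off the reduced rows gives m = -5, n = 0, p = 3, q = 4.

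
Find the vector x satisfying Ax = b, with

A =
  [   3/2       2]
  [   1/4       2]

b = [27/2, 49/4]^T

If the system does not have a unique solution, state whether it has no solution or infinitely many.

Row-reduce the augmented matrix:
R1 ← R1 / (3/2).
R2 ← R2 − 1/4·R1.
R2 ← R2 / (5/3).
R1 ← R1 − 4/3·R2.
Reading off the reduced rows gives x_1 = 1, x_2 = 6.

x_1 = 1, x_2 = 6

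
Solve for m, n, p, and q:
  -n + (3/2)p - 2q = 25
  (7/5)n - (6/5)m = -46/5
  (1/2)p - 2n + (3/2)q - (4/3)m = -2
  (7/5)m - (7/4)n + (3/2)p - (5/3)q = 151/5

m = 3, n = -4, p = 6, q = -6

Row-reduce the augmented matrix:
Swap R1 and R2.
R1 ← R1 / (-6/5).
R3 ← R3 + 4/3·R1.
R4 ← R4 − 7/5·R1.
R2 ← R2 / (-1).
R1 ← R1 + 7/6·R2.
R3 ← R3 + 32/9·R2.
R4 ← R4 + 7/60·R2.
R3 ← R3 / (-29/6).
R1 ← R1 + 7/4·R3.
R2 ← R2 + 3/2·R3.
R4 ← R4 − 53/40·R3.
R4 ← R4 / (3227/3480).
R1 ← R1 + 91/116·R4.
R2 ← R2 + 39/58·R4.
R3 ← R3 + 155/87·R4.
Reading off the reduced rows gives m = 3, n = -4, p = 6, q = -6.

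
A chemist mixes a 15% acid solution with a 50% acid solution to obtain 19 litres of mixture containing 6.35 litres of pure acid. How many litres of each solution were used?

litres of solution A: 9, litres of solution B: 10

Let a = litres of solution A, b = litres of solution B.
  a + b = 19
  (3/20)a + (1/2)b = 127/20
Row-reduce the augmented matrix:
R2 ← R2 − 3/20·R1.
R2 ← R2 / (7/20).
R1 ← R1 − 1·R2.
Reading off the reduced rows gives a = 9, b = 10.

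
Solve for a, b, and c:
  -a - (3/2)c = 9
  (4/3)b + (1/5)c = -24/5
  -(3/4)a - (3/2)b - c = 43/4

a = -3, b = -3, c = -4

Row-reduce the augmented matrix:
R1 ← R1 / (-1).
R3 ← R3 + 3/4·R1.
R2 ← R2 / (4/3).
R3 ← R3 + 3/2·R2.
R3 ← R3 / (7/20).
R1 ← R1 − 3/2·R3.
R2 ← R2 − 3/20·R3.
Reading off the reduced rows gives a = -3, b = -3, c = -4.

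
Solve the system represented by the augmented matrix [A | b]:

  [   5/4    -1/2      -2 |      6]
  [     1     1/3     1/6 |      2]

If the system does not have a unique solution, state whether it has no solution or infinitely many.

Row-reduce:
R1 ← R1 / (5/4).
R2 ← R2 − 1·R1.
R2 ← R2 / (11/15).
R1 ← R1 + 2/5·R2.
Rank is 2 with 3 unknowns, leaving x_3 free.

infinitely many solutions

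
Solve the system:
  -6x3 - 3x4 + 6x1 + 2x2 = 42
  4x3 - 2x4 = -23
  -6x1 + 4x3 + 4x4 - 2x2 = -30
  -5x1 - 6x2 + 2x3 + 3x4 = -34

no solution

Row-reduce:
R1 ← R1 / (6).
R3 ← R3 + 6·R1.
R4 ← R4 + 5·R1.
Swap R2 and R4.
R2 ← R2 / (-13/3).
R1 ← R1 − 1/3·R2.
R3 ← R3 / (-2).
R1 ← R1 + 16/13·R3.
R2 ← R2 − 9/13·R3.
R4 ← R4 − 4·R3.
Row 4 reduces to 0 = 1, a contradiction. The system is inconsistent.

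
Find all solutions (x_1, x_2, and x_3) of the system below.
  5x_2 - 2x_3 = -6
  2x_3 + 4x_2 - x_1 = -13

infinitely many solutions

Row-reduce:
Swap R1 and R2.
R1 ← R1 / (-1).
R2 ← R2 / (5).
R1 ← R1 + 4·R2.
Rank is 2 with 3 unknowns, leaving x_3 free.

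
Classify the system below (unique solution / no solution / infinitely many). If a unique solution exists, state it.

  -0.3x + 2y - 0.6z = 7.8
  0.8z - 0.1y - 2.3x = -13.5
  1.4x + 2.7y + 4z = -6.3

Row-reduce the augmented matrix:
R1 ← R1 / (-3/10).
R2 ← R2 + 23/10·R1.
R3 ← R3 − 7/5·R1.
R2 ← R2 / (-463/30).
R1 ← R1 + 20/3·R2.
R3 ← R3 − 361/30·R2.
R3 ← R3 / (2505/463).
R1 ← R1 + 154/463·R3.
R2 ← R2 + 162/463·R3.
Reading off the reduced rows gives x = 4, y = 3, z = -5.

x = 4, y = 3, z = -5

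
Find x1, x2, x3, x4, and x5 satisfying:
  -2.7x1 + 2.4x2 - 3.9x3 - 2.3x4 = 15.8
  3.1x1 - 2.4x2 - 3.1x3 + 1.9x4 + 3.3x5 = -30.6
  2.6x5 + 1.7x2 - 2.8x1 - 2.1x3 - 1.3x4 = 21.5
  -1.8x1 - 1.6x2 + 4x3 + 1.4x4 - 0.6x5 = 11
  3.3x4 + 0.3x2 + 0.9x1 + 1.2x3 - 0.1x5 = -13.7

Row-reduce the augmented matrix:
R1 ← R1 / (-27/10).
R2 ← R2 − 31/10·R1.
R3 ← R3 + 14/5·R1.
R4 ← R4 + 9/5·R1.
R5 ← R5 − 9/10·R1.
R2 ← R2 / (16/45).
R1 ← R1 + 8/9·R2.
R3 ← R3 + 71/90·R2.
R4 ← R4 + 16/5·R2.
R5 ← R5 − 11/10·R2.
R3 ← R3 / (-2379/160).
R1 ← R1 + 35/2·R3.
R2 ← R2 + 341/16·R3.
R4 ← R4 + 308/5·R3.
R5 ← R5 − 747/32·R3.
R4 ← R4 / (-10136/7137).
R1 ← R1 + 2447/7137·R4.
R2 ← R2 + 9157/7137·R4.
R3 ← R3 − 268/7137·R4.
R5 ← R5 − 31311/7930·R4.
R5 ← R5 / (-4070273/144800).
R1 ← R1 + 53657/101360·R5.
R2 ← R2 − 598573/101360·R5.
R3 ← R3 + 24953/25340·R5.
R4 ← R4 − 856833/101360·R5.
Reading off the reduced rows gives x1 = -5, x2 = 2, x3 = 3, x4 = -4, x5 = 2.

x1 = -5, x2 = 2, x3 = 3, x4 = -4, x5 = 2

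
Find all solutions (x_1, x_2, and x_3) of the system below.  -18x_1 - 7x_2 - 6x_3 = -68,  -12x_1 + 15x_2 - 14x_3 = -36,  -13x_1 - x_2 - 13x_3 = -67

x_1 = 2, x_2 = 2, x_3 = 3

Row-reduce the augmented matrix:
R1 ← R1 / (-18).
R2 ← R2 + 12·R1.
R3 ← R3 + 13·R1.
R2 ← R2 / (59/3).
R1 ← R1 − 7/18·R2.
R3 ← R3 − 73/18·R2.
R3 ← R3 / (-1169/177).
R1 ← R1 − 94/177·R3.
R2 ← R2 + 30/59·R3.
Reading off the reduced rows gives x_1 = 2, x_2 = 2, x_3 = 3.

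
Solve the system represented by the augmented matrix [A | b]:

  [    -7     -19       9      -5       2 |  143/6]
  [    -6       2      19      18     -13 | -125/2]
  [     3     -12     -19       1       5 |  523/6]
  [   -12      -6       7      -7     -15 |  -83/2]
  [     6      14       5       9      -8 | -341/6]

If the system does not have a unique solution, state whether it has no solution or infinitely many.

x_1 = -1/3, x_2 = -7/3, x_3 = -5/2, x_4 = 1, x_5 = 7/3

Row-reduce the augmented matrix:
R1 ← R1 / (-7).
R2 ← R2 + 6·R1.
R3 ← R3 − 3·R1.
R4 ← R4 + 12·R1.
R5 ← R5 − 6·R1.
R2 ← R2 / (128/7).
R1 ← R1 − 19/7·R2.
R3 ← R3 + 141/7·R2.
R4 ← R4 − 186/7·R2.
R5 ← R5 + 16/7·R2.
R3 ← R3 / (-347/128).
R1 ← R1 + 379/128·R3.
R2 ← R2 − 79/128·R3.
R4 ← R4 + 1589/64·R3.
R5 ← R5 − 113/8·R3.
R4 ← R4 / (-85077/347).
R1 ← R1 + 9771/347·R4.
R2 ← R2 − 2272/347·R4.
R3 ← R3 + 2996/347·R4.
R5 ← R5 − 44921/347·R4.
R5 ← R5 / (-888539/85077).
R1 ← R1 − 56072/28359·R5.
R2 ← R2 + 46855/85077·R5.
R3 ← R3 − 31979/85077·R5.
R4 ← R4 + 33922/85077·R5.
Reading off the reduced rows gives x_1 = -1/3, x_2 = -7/3, x_3 = -5/2, x_4 = 1, x_5 = 7/3.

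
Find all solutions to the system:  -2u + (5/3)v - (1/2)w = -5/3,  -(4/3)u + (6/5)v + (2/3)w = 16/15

infinitely many solutions

Row-reduce:
R1 ← R1 / (-2).
R2 ← R2 + 4/3·R1.
R2 ← R2 / (4/45).
R1 ← R1 + 5/6·R2.
Rank is 2 with 3 unknowns, leaving w free.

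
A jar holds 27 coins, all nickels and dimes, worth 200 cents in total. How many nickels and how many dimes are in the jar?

Let n = nickels, d = dimes.
  n + d = 27
  5n + 10d = 200
From equation 1: n = 27 − d.
Substitute into equation 2 and solve: d = 13.
Then n = 14.

nickels: 14, dimes: 13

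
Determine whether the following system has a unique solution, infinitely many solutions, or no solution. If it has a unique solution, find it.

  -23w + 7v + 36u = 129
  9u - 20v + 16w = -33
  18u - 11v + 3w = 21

infinitely many solutions

Row-reduce:
R1 ← R1 / (36).
R2 ← R2 − 9·R1.
R3 ← R3 − 18·R1.
R2 ← R2 / (-87/4).
R1 ← R1 − 7/36·R2.
R3 ← R3 + 29/2·R2.
Rank is 2 with 3 unknowns, leaving w free.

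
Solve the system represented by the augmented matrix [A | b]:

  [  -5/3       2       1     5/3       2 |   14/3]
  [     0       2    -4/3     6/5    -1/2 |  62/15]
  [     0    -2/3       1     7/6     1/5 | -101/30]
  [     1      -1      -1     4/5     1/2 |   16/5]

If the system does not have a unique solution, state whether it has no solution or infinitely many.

Row-reduce:
R1 ← R1 / (-5/3).
R4 ← R4 − 1·R1.
R2 ← R2 / (2).
R1 ← R1 + 6/5·R2.
R3 ← R3 + 2/3·R2.
R4 ← R4 − 1/5·R2.
R3 ← R3 / (5/9).
R1 ← R1 + 7/5·R3.
R2 ← R2 + 2/3·R3.
R4 ← R4 + 4/15·R3.
R4 ← R4 / (304/125).
R1 ← R1 − 917/250·R4.
R2 ← R2 − 62/25·R4.
R3 ← R3 − 141/50·R4.
Rank is 4 with 5 unknowns, leaving x_5 free.

infinitely many solutions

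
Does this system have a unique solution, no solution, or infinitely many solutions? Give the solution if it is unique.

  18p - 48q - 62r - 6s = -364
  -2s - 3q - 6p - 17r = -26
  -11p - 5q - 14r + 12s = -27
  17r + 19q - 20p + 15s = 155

infinitely many solutions

Row-reduce:
R1 ← R1 / (18).
R2 ← R2 + 6·R1.
R3 ← R3 + 11·R1.
R4 ← R4 + 20·R1.
R2 ← R2 / (-19).
R1 ← R1 + 8/3·R2.
R3 ← R3 + 103/3·R2.
R4 ← R4 + 103/3·R2.
R3 ← R3 / (922/57).
R1 ← R1 − 35/19·R3.
R2 ← R2 − 113/57·R3.
R4 ← R4 − 922/57·R3.
Rank is 3 with 4 unknowns, leaving s free.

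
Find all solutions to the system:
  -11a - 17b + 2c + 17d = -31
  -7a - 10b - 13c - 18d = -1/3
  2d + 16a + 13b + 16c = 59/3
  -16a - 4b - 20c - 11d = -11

a = 5/3, b = 1/3, c = -2/3, d = -1/3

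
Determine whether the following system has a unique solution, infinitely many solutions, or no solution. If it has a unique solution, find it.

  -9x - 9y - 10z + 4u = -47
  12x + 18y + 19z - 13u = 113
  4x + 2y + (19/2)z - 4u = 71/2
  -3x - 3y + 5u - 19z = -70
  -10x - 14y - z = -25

Row-reduce:
R1 ← R1 / (-9).
R2 ← R2 − 12·R1.
R3 ← R3 − 4·R1.
R4 ← R4 + 3·R1.
R5 ← R5 + 10·R1.
R2 ← R2 / (6).
R1 ← R1 − 1·R2.
R3 ← R3 + 2·R2.
R5 ← R5 + 4·R2.
R3 ← R3 / (125/18).
R1 ← R1 − 1/6·R3.
R2 ← R2 − 17/18·R3.
R4 ← R4 + 47/3·R3.
R5 ← R5 − 125/9·R3.
R4 ← R4 / (-889/125).
R1 ← R1 − 237/250·R4.
R2 ← R2 + 157/250·R4.
R3 ← R3 + 86/125·R4.
Row 5 reduces to 0 = -2, a contradiction. The system is inconsistent.

no solution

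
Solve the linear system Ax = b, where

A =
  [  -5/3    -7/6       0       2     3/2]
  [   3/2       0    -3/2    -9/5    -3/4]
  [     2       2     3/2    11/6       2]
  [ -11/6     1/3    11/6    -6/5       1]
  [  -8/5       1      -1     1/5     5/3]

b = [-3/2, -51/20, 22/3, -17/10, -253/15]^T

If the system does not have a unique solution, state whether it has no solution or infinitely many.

x_1 = 4, x_2 = -4, x_3 = 5, x_4 = 1, x_5 = -1

Row-reduce the augmented matrix:
R1 ← R1 / (-5/3).
R2 ← R2 − 3/2·R1.
R3 ← R3 − 2·R1.
R4 ← R4 + 11/6·R1.
R5 ← R5 + 8/5·R1.
R2 ← R2 / (-21/20).
R1 ← R1 − 7/10·R2.
R3 ← R3 − 3/5·R2.
R4 ← R4 − 97/60·R2.
R5 ← R5 − 53/25·R2.
R3 ← R3 / (9/14).
R1 ← R1 + 1·R3.
R2 ← R2 − 10/7·R3.
R4 ← R4 + 10/21·R3.
R5 ← R5 + 141/35·R3.
R4 ← R4 / (-107/405).
R1 ← R1 − 727/135·R4.
R2 ← R2 + 254/27·R4.
R3 ← R3 − 889/135·R4.
R5 ← R5 − 5582/225·R4.
R5 ← R5 / (219101/642).
R1 ← R1 − 31705/428·R5.
R2 ← R2 + 27563/214·R5.
R3 ← R3 − 38417/428·R5.
R4 ← R4 + 5415/428·R5.
Reading off the reduced rows gives x_1 = 4, x_2 = -4, x_3 = 5, x_4 = 1, x_5 = -1.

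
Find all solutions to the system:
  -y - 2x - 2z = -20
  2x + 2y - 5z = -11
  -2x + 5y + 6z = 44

Row-reduce the augmented matrix:
R1 ← R1 / (-2).
R2 ← R2 − 2·R1.
R3 ← R3 + 2·R1.
R1 ← R1 − 1/2·R2.
R3 ← R3 − 6·R2.
R3 ← R3 / (50).
R1 ← R1 − 9/2·R3.
R2 ← R2 + 7·R3.
Reading off the reduced rows gives x = 3, y = 4, z = 5.

x = 3, y = 4, z = 5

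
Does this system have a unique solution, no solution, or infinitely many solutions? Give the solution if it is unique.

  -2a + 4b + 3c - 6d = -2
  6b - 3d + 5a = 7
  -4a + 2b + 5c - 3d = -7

infinitely many solutions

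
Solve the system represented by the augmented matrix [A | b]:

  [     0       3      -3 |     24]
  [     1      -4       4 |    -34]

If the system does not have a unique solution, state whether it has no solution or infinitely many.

infinitely many solutions

Row-reduce:
Swap R1 and R2.
R2 ← R2 / (3).
R1 ← R1 + 4·R2.
Rank is 2 with 3 unknowns, leaving x_3 free.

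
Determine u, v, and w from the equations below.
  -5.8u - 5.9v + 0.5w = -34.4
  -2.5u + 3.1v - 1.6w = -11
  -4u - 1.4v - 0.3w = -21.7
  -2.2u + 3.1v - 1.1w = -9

Row-reduce the augmented matrix:
R1 ← R1 / (-29/5).
R2 ← R2 + 5/2·R1.
R3 ← R3 + 4·R1.
R4 ← R4 + 11/5·R1.
R2 ← R2 / (3273/580).
R1 ← R1 − 59/58·R2.
R3 ← R3 − 387/145·R2.
R4 ← R4 − 774/145·R2.
R3 ← R3 / (2333/10910).
R1 ← R1 − 263/1091·R3.
R2 ← R2 + 351/1091·R3.
R4 ← R4 − 2333/5455·R3.
R4 reduces to 0 = 0, so the extra equation is consistent.
Reading off the reduced rows gives u = 5, v = 1, w = 1.

u = 5, v = 1, w = 1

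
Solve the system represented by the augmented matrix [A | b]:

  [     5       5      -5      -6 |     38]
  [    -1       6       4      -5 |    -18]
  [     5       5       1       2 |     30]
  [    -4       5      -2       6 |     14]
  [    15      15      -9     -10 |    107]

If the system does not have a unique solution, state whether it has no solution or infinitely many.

no solution

Row-reduce:
R1 ← R1 / (5).
R2 ← R2 + 1·R1.
R3 ← R3 − 5·R1.
R4 ← R4 + 4·R1.
R5 ← R5 − 15·R1.
R2 ← R2 / (7).
R1 ← R1 − 1·R2.
R4 ← R4 − 9·R2.
R3 ← R3 / (6).
R1 ← R1 + 10/7·R3.
R2 ← R2 − 3/7·R3.
R4 ← R4 + 69/7·R3.
R5 ← R5 − 6·R3.
R4 ← R4 / (781/35).
R1 ← R1 − 167/105·R4.
R2 ← R2 + 51/35·R4.
R3 ← R3 − 4/3·R4.
Row 5 reduces to 0 = 1, a contradiction. The system is inconsistent.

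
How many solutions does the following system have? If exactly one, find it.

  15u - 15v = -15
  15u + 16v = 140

u = 4, v = 5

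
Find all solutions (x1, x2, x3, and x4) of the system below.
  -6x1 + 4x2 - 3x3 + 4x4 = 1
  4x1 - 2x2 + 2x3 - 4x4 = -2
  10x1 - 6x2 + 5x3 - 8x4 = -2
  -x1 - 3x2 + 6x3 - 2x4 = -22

no solution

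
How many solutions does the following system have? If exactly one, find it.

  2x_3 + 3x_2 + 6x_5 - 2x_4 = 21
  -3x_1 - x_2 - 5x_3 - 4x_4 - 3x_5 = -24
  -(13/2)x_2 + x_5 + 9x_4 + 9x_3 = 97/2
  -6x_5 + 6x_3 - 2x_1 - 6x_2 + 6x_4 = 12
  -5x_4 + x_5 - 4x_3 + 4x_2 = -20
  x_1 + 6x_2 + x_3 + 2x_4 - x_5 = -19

no solution

Row-reduce:
Swap R1 and R2.
R1 ← R1 / (-3).
R4 ← R4 + 2·R1.
R6 ← R6 − 1·R1.
R2 ← R2 / (3).
R1 ← R1 − 1/3·R2.
R3 ← R3 + 13/2·R2.
R4 ← R4 + 16/3·R2.
R5 ← R5 − 4·R2.
R6 ← R6 − 17/3·R2.
R3 ← R3 / (40/3).
R1 ← R1 − 13/9·R3.
R2 ← R2 − 2/3·R3.
R4 ← R4 − 116/9·R3.
R5 ← R5 + 20/3·R3.
R6 ← R6 + 40/9·R3.
R4 ← R4 / (3/5).
R1 ← R1 − 21/20·R4.
R2 ← R2 + 9/10·R4.
R3 ← R3 − 7/20·R4.
R6 ← R6 − 6·R4.
Swap R5 and R6.
R5 ← R5 / (60).
R1 ← R1 − 65/6·R5.
R2 ← R2 + 9·R5.
R3 ← R3 − 91/18·R5.
R4 ← R4 + 103/9·R5.
Row 6 reduces to 0 = -1, a contradiction. The system is inconsistent.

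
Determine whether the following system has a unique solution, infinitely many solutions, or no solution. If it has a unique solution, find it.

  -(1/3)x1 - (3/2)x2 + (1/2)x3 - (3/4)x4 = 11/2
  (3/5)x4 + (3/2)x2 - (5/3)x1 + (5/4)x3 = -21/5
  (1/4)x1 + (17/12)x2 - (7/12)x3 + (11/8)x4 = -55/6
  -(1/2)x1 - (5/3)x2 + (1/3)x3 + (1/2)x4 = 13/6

no solution

Row-reduce:
R1 ← R1 / (-1/3).
R2 ← R2 + 5/3·R1.
R3 ← R3 − 1/4·R1.
R4 ← R4 + 1/2·R1.
R2 ← R2 / (9).
R1 ← R1 − 9/2·R2.
R3 ← R3 − 7/24·R2.
R4 ← R4 − 7/12·R2.
R3 ← R3 / (-145/864).
R1 ← R1 + 7/8·R3.
R2 ← R2 + 5/36·R3.
R4 ← R4 + 145/432·R3.
Row 4 reduces to 0 = 4, a contradiction. The system is inconsistent.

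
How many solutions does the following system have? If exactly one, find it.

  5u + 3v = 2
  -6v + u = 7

Row-reduce the augmented matrix:
R1 ← R1 / (5).
R2 ← R2 − 1·R1.
R2 ← R2 / (-33/5).
R1 ← R1 − 3/5·R2.
Reading off the reduced rows gives u = 1, v = -1.

u = 1, v = -1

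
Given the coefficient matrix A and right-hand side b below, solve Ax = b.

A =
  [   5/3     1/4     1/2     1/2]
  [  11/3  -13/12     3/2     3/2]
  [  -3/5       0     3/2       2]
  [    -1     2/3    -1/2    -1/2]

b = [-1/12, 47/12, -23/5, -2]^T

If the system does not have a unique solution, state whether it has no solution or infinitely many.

Row-reduce:
R1 ← R1 / (5/3).
R2 ← R2 − 11/3·R1.
R3 ← R3 + 3/5·R1.
R4 ← R4 + 1·R1.
R2 ← R2 / (-49/30).
R1 ← R1 − 3/20·R2.
R3 ← R3 − 9/100·R2.
R4 ← R4 − 49/60·R2.
R3 ← R3 / (417/245).
R1 ← R1 − 33/98·R3.
R2 ← R2 + 12/49·R3.
Rank is 3 with 4 unknowns, leaving x_4 free.

infinitely many solutions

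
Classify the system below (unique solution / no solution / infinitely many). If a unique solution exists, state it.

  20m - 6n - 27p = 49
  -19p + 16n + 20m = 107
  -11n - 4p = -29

Row-reduce:
R1 ← R1 / (20).
R2 ← R2 − 20·R1.
R2 ← R2 / (22).
R1 ← R1 + 3/10·R2.
R3 ← R3 + 11·R2.
Rank is 2 with 3 unknowns, leaving p free.

infinitely many solutions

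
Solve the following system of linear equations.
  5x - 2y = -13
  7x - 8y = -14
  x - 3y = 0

no solution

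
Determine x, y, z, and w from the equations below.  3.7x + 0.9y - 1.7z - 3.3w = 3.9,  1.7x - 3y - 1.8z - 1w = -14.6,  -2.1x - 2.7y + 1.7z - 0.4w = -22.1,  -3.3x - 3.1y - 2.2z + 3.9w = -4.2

x = 0, y = 6, z = -3, w = 2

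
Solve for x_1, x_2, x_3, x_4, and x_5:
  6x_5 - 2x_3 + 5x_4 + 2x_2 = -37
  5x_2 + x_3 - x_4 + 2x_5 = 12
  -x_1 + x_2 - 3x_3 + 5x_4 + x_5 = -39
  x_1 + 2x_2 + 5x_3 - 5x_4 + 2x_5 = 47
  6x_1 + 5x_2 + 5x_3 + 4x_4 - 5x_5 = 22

Row-reduce the augmented matrix:
Swap R1 and R3.
R1 ← R1 / (-1).
R4 ← R4 − 1·R1.
R5 ← R5 − 6·R1.
R2 ← R2 / (5).
R1 ← R1 + 1·R2.
R3 ← R3 − 2·R2.
R4 ← R4 − 3·R2.
R5 ← R5 − 11·R2.
R3 ← R3 / (-12/5).
R1 ← R1 − 16/5·R3.
R2 ← R2 − 1/5·R3.
R4 ← R4 − 7/5·R3.
R5 ← R5 + 76/5·R3.
R4 ← R4 / (15/4).
R1 ← R1 − 2·R4.
R2 ← R2 − 1/4·R4.
R3 ← R3 + 9/4·R4.
R5 ← R5 − 2·R4.
R5 ← R5 / (-1751/45).
R1 ← R1 − 169/45·R5.
R2 ← R2 − 23/45·R5.
R3 ← R3 − 11/15·R5.
R4 ← R4 − 58/45·R5.
Reading off the reduced rows gives x_1 = 2, x_2 = 1, x_3 = 4, x_4 = -5, x_5 = -1.

x_1 = 2, x_2 = 1, x_3 = 4, x_4 = -5, x_5 = -1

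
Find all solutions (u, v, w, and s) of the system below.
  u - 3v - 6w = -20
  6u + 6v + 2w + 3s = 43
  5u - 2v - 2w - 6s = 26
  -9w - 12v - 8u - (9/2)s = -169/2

infinitely many solutions

Row-reduce:
R2 ← R2 − 6·R1.
R3 ← R3 − 5·R1.
R4 ← R4 + 8·R1.
R2 ← R2 / (24).
R1 ← R1 + 3·R2.
R3 ← R3 − 13·R2.
R4 ← R4 + 36·R2.
R3 ← R3 / (89/12).
R1 ← R1 + 5/4·R3.
R2 ← R2 − 19/12·R3.
Rank is 3 with 4 unknowns, leaving s free.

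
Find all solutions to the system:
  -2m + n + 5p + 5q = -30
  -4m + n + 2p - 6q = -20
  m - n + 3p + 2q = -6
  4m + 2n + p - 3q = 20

m = 5, n = 0, p = -3, q = -1

Row-reduce the augmented matrix:
R1 ← R1 / (-2).
R2 ← R2 + 4·R1.
R3 ← R3 − 1·R1.
R4 ← R4 − 4·R1.
R2 ← R2 / (-1).
R1 ← R1 + 1/2·R2.
R3 ← R3 + 1/2·R2.
R4 ← R4 − 4·R2.
R3 ← R3 / (19/2).
R1 ← R1 − 3/2·R3.
R2 ← R2 − 8·R3.
R4 ← R4 + 21·R3.
R4 ← R4 / (-558/19).
R1 ← R1 − 67/19·R4.
R2 ← R2 − 104/19·R4.
R3 ← R3 − 25/19·R4.
Reading off the reduced rows gives m = 5, n = 0, p = -3, q = -1.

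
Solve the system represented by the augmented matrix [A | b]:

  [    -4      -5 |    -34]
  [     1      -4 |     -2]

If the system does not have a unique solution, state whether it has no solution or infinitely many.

x_1 = 6, x_2 = 2

Row-reduce the augmented matrix:
R1 ← R1 / (-4).
R2 ← R2 − 1·R1.
R2 ← R2 / (-21/4).
R1 ← R1 − 5/4·R2.
Reading off the reduced rows gives x_1 = 6, x_2 = 2.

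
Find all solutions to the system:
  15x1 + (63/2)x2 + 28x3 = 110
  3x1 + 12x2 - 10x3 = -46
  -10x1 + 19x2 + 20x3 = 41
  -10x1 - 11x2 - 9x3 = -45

no solution

Row-reduce:
R1 ← R1 / (15).
R2 ← R2 − 3·R1.
R3 ← R3 + 10·R1.
R4 ← R4 + 10·R1.
R2 ← R2 / (57/10).
R1 ← R1 − 21/10·R2.
R3 ← R3 − 40·R2.
R4 ← R4 − 10·R2.
R3 ← R3 / (8444/57).
R1 ← R1 − 434/57·R3.
R2 ← R2 + 52/19·R3.
R4 ← R4 − 2111/57·R3.
Row 4 reduces to 0 = -1/4, a contradiction. The system is inconsistent.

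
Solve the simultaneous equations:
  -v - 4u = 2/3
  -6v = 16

From equation 1: v = -2/3 − 4·u.
Substitute into equation 2 and solve: u = 1/2.
Then v = -8/3.

u = 1/2, v = -8/3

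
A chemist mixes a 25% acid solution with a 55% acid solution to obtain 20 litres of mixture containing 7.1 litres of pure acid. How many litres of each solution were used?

litres of solution A: 13, litres of solution B: 7

Let a = litres of solution A, b = litres of solution B.
  a + b = 20
  (1/4)a + (11/20)b = 71/10
From equation 1: a = 20 − b.
Substitute into equation 2 and solve: b = 7.
Then a = 13.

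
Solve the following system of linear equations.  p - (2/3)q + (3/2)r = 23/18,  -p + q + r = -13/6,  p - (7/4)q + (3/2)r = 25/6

p = -1/2, q = -8/3, r = 0

Row-reduce the augmented matrix:
R2 ← R2 + 1·R1.
R3 ← R3 − 1·R1.
R2 ← R2 / (1/3).
R1 ← R1 + 2/3·R2.
R3 ← R3 + 13/12·R2.
R3 ← R3 / (65/8).
R1 ← R1 − 13/2·R3.
R2 ← R2 − 15/2·R3.
Reading off the reduced rows gives p = -1/2, q = -8/3, r = 0.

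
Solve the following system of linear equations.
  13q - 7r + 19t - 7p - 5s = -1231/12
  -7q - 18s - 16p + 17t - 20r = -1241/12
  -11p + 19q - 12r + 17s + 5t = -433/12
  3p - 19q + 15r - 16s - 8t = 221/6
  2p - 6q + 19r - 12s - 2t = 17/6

p = 4/3, q = -5/2, r = 2/3, s = 8/3, t = -9/4

Row-reduce the augmented matrix:
R1 ← R1 / (-7).
R2 ← R2 + 16·R1.
R3 ← R3 + 11·R1.
R4 ← R4 − 3·R1.
R5 ← R5 − 2·R1.
R2 ← R2 / (-257/7).
R1 ← R1 + 13/7·R2.
R3 ← R3 + 10/7·R2.
R4 ← R4 + 94/7·R2.
R5 ← R5 + 16/7·R2.
R3 ← R3 / (-217/257).
R1 ← R1 − 309/257·R3.
R2 ← R2 − 28/257·R3.
R4 ← R4 − 3460/257·R3.
R5 ← R5 − 4433/257·R3.
R4 ← R4 / (11925/31).
R1 ← R1 − 1141/31·R4.
R2 ← R2 − 106/31·R4.
R3 ← R3 + 922/31·R4.
R5 ← R5 − 500·R4.
R5 ← R5 / (-688/1113).
R1 ← R1 − 2953/27825·R5.
R2 ← R2 − 491/525·R5.
R3 ← R3 + 11026/27825·R5.
R4 ← R4 + 26773/27825·R5.
Reading off the reduced rows gives p = 4/3, q = -5/2, r = 2/3, s = 8/3, t = -9/4.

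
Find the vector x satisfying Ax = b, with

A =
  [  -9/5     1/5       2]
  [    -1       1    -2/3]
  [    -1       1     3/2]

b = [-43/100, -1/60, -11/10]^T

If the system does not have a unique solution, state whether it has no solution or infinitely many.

x_1 = -2/5, x_2 = -3/4, x_3 = -1/2

Row-reduce the augmented matrix:
R1 ← R1 / (-9/5).
R2 ← R2 + 1·R1.
R3 ← R3 + 1·R1.
R2 ← R2 / (8/9).
R1 ← R1 + 1/9·R2.
R3 ← R3 − 8/9·R2.
R3 ← R3 / (13/6).
R1 ← R1 + 4/3·R3.
R2 ← R2 + 2·R3.
Reading off the reduced rows gives x_1 = -2/5, x_2 = -3/4, x_3 = -1/2.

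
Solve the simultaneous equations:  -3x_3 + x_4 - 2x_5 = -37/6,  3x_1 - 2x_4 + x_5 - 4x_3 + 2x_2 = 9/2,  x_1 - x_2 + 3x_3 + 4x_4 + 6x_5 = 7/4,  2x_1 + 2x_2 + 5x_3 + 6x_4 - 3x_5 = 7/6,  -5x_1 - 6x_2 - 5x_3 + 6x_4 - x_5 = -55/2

Row-reduce the augmented matrix:
Swap R1 and R2.
R1 ← R1 / (3).
R3 ← R3 − 1·R1.
R4 ← R4 − 2·R1.
R5 ← R5 + 5·R1.
Swap R2 and R3.
R2 ← R2 / (-5/3).
R1 ← R1 − 2/3·R2.
R4 ← R4 − 2/3·R2.
R5 ← R5 + 8/3·R2.
R3 ← R3 / (-3).
R1 ← R1 − 2/5·R3.
R2 ← R2 + 13/5·R3.
R4 ← R4 − 47/5·R3.
R5 ← R5 + 93/5·R3.
R4 ← R4 / (37/3).
R1 ← R1 − 4/3·R4.
R2 ← R2 + 11/3·R4.
R3 ← R3 + 1/3·R4.
R5 ← R5 + 11·R4.
R5 ← R5 / (-105/37).
R1 ← R1 − 117/37·R5.
R2 ← R2 + 146/37·R5.
R3 ← R3 − 17/37·R5.
R4 ← R4 + 23/37·R5.
Reading off the reduced rows gives x_1 = 2, x_2 = 1/4, x_3 = 4/3, x_4 = -3/2, x_5 = 1/3.

x_1 = 2, x_2 = 1/4, x_3 = 4/3, x_4 = -3/2, x_5 = 1/3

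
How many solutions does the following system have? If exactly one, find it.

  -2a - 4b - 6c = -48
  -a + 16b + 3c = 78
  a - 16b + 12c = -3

a = 1, b = 4, c = 5

Row-reduce the augmented matrix:
R1 ← R1 / (-2).
R2 ← R2 + 1·R1.
R3 ← R3 − 1·R1.
R2 ← R2 / (18).
R1 ← R1 − 2·R2.
R3 ← R3 + 18·R2.
R3 ← R3 / (15).
R1 ← R1 − 7/3·R3.
R2 ← R2 − 1/3·R3.
Reading off the reduced rows gives a = 1, b = 4, c = 5.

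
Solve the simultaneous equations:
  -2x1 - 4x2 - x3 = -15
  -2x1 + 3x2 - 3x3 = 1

Row-reduce:
R1 ← R1 / (-2).
R2 ← R2 + 2·R1.
R2 ← R2 / (7).
R1 ← R1 − 2·R2.
Rank is 2 with 3 unknowns, leaving x3 free.

infinitely many solutions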